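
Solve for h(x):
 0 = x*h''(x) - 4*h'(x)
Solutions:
 h(x) = C1 + C2*x^5


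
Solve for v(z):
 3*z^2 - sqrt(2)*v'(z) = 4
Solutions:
 v(z) = C1 + sqrt(2)*z^3/2 - 2*sqrt(2)*z


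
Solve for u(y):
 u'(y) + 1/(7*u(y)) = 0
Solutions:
 u(y) = -sqrt(C1 - 14*y)/7
 u(y) = sqrt(C1 - 14*y)/7


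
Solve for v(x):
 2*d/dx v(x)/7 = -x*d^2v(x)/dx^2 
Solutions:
 v(x) = C1 + C2*x^(5/7)


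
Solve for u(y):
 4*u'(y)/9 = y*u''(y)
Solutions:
 u(y) = C1 + C2*y^(13/9)


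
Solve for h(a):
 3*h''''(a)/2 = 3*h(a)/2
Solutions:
 h(a) = C1*exp(-a) + C2*exp(a) + C3*sin(a) + C4*cos(a)


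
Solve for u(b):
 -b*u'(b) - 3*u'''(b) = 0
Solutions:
 u(b) = C1 + Integral(C2*airyai(-3^(2/3)*b/3) + C3*airybi(-3^(2/3)*b/3), b)


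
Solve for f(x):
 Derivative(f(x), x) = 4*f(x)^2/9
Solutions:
 f(x) = -9/(C1 + 4*x)


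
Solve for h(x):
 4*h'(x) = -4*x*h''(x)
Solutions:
 h(x) = C1 + C2*log(x)


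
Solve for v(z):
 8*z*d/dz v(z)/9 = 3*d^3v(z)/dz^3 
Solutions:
 v(z) = C1 + Integral(C2*airyai(2*z/3) + C3*airybi(2*z/3), z)


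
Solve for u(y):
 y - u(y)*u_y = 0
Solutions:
 u(y) = -sqrt(C1 + y^2)
 u(y) = sqrt(C1 + y^2)


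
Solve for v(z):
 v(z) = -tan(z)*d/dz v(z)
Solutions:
 v(z) = C1/sin(z)


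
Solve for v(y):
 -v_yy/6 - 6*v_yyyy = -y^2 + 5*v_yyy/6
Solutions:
 v(y) = C1 + C2*y + y^4/2 - 10*y^3 - 66*y^2 + (C3*sin(sqrt(119)*y/72) + C4*cos(sqrt(119)*y/72))*exp(-5*y/72)


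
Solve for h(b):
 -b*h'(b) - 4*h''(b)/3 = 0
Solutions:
 h(b) = C1 + C2*erf(sqrt(6)*b/4)


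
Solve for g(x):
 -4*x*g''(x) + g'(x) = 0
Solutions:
 g(x) = C1 + C2*x^(5/4)


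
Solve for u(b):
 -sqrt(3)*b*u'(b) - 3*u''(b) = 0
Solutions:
 u(b) = C1 + C2*erf(sqrt(2)*3^(3/4)*b/6)


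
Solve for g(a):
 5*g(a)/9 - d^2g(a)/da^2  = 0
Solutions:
 g(a) = C1*exp(-sqrt(5)*a/3) + C2*exp(sqrt(5)*a/3)


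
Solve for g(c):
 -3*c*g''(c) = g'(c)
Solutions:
 g(c) = C1 + C2*c^(2/3)


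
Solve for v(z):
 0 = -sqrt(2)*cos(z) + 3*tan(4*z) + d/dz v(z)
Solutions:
 v(z) = C1 + 3*log(cos(4*z))/4 + sqrt(2)*sin(z)


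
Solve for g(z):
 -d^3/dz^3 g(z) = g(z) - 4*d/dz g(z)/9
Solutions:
 g(z) = C1*exp(z*(8*18^(1/3)/(sqrt(58281) + 243)^(1/3) + 12^(1/3)*(sqrt(58281) + 243)^(1/3))/36)*sin(2^(1/3)*3^(1/6)*z*(-2^(1/3)*3^(2/3)*(sqrt(58281) + 243)^(1/3) + 24/(sqrt(58281) + 243)^(1/3))/36) + C2*exp(z*(8*18^(1/3)/(sqrt(58281) + 243)^(1/3) + 12^(1/3)*(sqrt(58281) + 243)^(1/3))/36)*cos(2^(1/3)*3^(1/6)*z*(-2^(1/3)*3^(2/3)*(sqrt(58281) + 243)^(1/3) + 24/(sqrt(58281) + 243)^(1/3))/36) + C3*exp(-z*(8*18^(1/3)/(sqrt(58281) + 243)^(1/3) + 12^(1/3)*(sqrt(58281) + 243)^(1/3))/18)


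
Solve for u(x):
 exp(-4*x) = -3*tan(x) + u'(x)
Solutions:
 u(x) = C1 + 3*log(tan(x)^2 + 1)/2 - exp(-4*x)/4


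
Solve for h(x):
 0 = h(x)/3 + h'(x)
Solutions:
 h(x) = C1*exp(-x/3)


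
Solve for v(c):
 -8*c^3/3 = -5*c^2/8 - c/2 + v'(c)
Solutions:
 v(c) = C1 - 2*c^4/3 + 5*c^3/24 + c^2/4


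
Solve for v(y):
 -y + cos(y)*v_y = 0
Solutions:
 v(y) = C1 + Integral(y/cos(y), y)


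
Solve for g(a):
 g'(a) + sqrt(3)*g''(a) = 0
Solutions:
 g(a) = C1 + C2*exp(-sqrt(3)*a/3)


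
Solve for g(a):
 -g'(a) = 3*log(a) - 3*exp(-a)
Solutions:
 g(a) = C1 - 3*a*log(a) + 3*a - 3*exp(-a)


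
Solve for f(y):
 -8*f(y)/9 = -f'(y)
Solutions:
 f(y) = C1*exp(8*y/9)


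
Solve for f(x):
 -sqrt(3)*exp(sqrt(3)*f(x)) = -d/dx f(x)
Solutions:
 f(x) = sqrt(3)*(2*log(-1/(C1 + sqrt(3)*x)) - log(3))/6


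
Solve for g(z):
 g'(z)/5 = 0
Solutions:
 g(z) = C1


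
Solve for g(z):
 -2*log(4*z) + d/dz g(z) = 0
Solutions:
 g(z) = C1 + 2*z*log(z) - 2*z + z*log(16)


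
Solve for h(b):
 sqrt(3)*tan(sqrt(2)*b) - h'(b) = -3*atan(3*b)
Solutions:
 h(b) = C1 + 3*b*atan(3*b) - log(9*b^2 + 1)/2 - sqrt(6)*log(cos(sqrt(2)*b))/2


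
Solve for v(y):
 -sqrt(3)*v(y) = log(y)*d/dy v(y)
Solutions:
 v(y) = C1*exp(-sqrt(3)*li(y))


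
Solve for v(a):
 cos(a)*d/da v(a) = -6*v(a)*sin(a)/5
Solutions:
 v(a) = C1*cos(a)^(6/5)


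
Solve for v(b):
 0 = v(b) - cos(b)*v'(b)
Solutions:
 v(b) = C1*sqrt(sin(b) + 1)/sqrt(sin(b) - 1)


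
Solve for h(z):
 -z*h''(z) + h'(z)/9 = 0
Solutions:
 h(z) = C1 + C2*z^(10/9)


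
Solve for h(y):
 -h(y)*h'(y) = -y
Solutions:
 h(y) = -sqrt(C1 + y^2)
 h(y) = sqrt(C1 + y^2)


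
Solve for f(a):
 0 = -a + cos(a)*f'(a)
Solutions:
 f(a) = C1 + Integral(a/cos(a), a)


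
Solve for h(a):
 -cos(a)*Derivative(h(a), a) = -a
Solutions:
 h(a) = C1 + Integral(a/cos(a), a)


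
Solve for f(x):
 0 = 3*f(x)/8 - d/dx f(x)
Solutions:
 f(x) = C1*exp(3*x/8)


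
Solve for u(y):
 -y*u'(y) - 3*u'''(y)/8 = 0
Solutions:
 u(y) = C1 + Integral(C2*airyai(-2*3^(2/3)*y/3) + C3*airybi(-2*3^(2/3)*y/3), y)


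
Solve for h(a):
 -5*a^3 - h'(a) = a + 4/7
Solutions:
 h(a) = C1 - 5*a^4/4 - a^2/2 - 4*a/7


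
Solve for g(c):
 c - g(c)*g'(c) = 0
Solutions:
 g(c) = -sqrt(C1 + c^2)
 g(c) = sqrt(C1 + c^2)


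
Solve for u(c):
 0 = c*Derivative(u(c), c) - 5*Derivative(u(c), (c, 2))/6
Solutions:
 u(c) = C1 + C2*erfi(sqrt(15)*c/5)


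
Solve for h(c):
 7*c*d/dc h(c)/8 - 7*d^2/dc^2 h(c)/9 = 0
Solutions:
 h(c) = C1 + C2*erfi(3*c/4)


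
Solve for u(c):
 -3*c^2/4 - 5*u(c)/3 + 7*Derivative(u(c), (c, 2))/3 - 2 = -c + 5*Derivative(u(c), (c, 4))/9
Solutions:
 u(c) = C1*exp(-sqrt(10)*c*sqrt(21 - sqrt(141))/10) + C2*exp(sqrt(10)*c*sqrt(21 - sqrt(141))/10) + C3*exp(-sqrt(10)*c*sqrt(sqrt(141) + 21)/10) + C4*exp(sqrt(10)*c*sqrt(sqrt(141) + 21)/10) - 9*c^2/20 + 3*c/5 - 123/50


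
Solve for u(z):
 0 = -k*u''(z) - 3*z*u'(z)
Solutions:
 u(z) = C1 + C2*sqrt(k)*erf(sqrt(6)*z*sqrt(1/k)/2)


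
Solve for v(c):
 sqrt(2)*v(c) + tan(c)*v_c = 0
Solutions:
 v(c) = C1/sin(c)^(sqrt(2))


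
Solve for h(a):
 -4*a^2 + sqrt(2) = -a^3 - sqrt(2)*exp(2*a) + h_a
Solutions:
 h(a) = C1 + a^4/4 - 4*a^3/3 + sqrt(2)*a + sqrt(2)*exp(2*a)/2


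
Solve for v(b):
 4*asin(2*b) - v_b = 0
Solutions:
 v(b) = C1 + 4*b*asin(2*b) + 2*sqrt(1 - 4*b^2)


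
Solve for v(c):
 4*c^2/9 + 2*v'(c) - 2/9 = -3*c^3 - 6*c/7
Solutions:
 v(c) = C1 - 3*c^4/8 - 2*c^3/27 - 3*c^2/14 + c/9


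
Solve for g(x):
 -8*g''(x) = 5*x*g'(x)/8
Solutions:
 g(x) = C1 + C2*erf(sqrt(10)*x/16)


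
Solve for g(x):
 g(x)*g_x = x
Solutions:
 g(x) = -sqrt(C1 + x^2)
 g(x) = sqrt(C1 + x^2)


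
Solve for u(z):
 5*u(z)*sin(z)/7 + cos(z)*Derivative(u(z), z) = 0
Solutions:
 u(z) = C1*cos(z)^(5/7)


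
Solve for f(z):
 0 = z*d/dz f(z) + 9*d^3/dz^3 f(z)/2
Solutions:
 f(z) = C1 + Integral(C2*airyai(-6^(1/3)*z/3) + C3*airybi(-6^(1/3)*z/3), z)


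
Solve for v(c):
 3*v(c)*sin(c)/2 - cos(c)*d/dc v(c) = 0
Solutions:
 v(c) = C1/cos(c)^(3/2)


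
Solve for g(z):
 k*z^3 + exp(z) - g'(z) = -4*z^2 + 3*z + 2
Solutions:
 g(z) = C1 + k*z^4/4 + 4*z^3/3 - 3*z^2/2 - 2*z + exp(z)


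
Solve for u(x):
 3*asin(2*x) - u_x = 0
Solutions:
 u(x) = C1 + 3*x*asin(2*x) + 3*sqrt(1 - 4*x^2)/2


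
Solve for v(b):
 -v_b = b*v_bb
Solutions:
 v(b) = C1 + C2*log(b)


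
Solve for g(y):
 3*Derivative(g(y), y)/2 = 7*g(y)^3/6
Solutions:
 g(y) = -3*sqrt(2)*sqrt(-1/(C1 + 7*y))/2
 g(y) = 3*sqrt(2)*sqrt(-1/(C1 + 7*y))/2


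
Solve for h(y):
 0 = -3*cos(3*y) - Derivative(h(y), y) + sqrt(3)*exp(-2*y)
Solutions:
 h(y) = C1 - sin(3*y) - sqrt(3)*exp(-2*y)/2


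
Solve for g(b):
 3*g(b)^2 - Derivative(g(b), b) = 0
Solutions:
 g(b) = -1/(C1 + 3*b)


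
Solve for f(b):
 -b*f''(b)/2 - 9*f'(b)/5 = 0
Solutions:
 f(b) = C1 + C2/b^(13/5)


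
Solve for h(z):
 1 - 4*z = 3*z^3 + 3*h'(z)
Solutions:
 h(z) = C1 - z^4/4 - 2*z^2/3 + z/3


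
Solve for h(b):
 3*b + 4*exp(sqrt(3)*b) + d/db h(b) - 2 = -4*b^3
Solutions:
 h(b) = C1 - b^4 - 3*b^2/2 + 2*b - 4*sqrt(3)*exp(sqrt(3)*b)/3


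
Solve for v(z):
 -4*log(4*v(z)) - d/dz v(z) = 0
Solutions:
 Integral(1/(log(_y) + 2*log(2)), (_y, v(z)))/4 = C1 - z


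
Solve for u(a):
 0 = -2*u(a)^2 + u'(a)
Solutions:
 u(a) = -1/(C1 + 2*a)


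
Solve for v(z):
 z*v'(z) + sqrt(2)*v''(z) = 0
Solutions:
 v(z) = C1 + C2*erf(2^(1/4)*z/2)


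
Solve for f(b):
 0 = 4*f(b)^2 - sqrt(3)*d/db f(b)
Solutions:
 f(b) = -3/(C1 + 4*sqrt(3)*b)


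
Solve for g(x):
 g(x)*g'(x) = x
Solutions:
 g(x) = -sqrt(C1 + x^2)
 g(x) = sqrt(C1 + x^2)


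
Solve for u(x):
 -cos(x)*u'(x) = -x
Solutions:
 u(x) = C1 + Integral(x/cos(x), x)


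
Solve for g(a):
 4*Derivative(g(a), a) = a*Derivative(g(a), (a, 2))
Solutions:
 g(a) = C1 + C2*a^5


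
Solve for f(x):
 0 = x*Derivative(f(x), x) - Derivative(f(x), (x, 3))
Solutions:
 f(x) = C1 + Integral(C2*airyai(x) + C3*airybi(x), x)


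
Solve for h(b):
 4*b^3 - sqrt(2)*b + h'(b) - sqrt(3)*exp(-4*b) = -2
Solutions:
 h(b) = C1 - b^4 + sqrt(2)*b^2/2 - 2*b - sqrt(3)*exp(-4*b)/4


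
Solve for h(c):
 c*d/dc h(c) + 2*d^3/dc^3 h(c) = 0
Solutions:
 h(c) = C1 + Integral(C2*airyai(-2^(2/3)*c/2) + C3*airybi(-2^(2/3)*c/2), c)


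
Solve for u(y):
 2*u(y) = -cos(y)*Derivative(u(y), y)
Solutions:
 u(y) = C1*(sin(y) - 1)/(sin(y) + 1)


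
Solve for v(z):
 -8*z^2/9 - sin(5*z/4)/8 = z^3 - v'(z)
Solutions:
 v(z) = C1 + z^4/4 + 8*z^3/27 - cos(5*z/4)/10


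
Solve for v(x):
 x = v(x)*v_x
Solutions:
 v(x) = -sqrt(C1 + x^2)
 v(x) = sqrt(C1 + x^2)


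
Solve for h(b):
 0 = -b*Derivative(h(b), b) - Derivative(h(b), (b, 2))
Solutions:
 h(b) = C1 + C2*erf(sqrt(2)*b/2)


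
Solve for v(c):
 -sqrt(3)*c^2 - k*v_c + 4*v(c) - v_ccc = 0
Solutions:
 v(c) = C1*exp(c*(-k/(3*(sqrt(k^3/27 + 4) + 2)^(1/3)) + (sqrt(k^3/27 + 4) + 2)^(1/3))) + C2*exp(c*(-4*k/((-1 + sqrt(3)*I)*(sqrt(k^3/27 + 4) + 2)^(1/3)) - 3*(sqrt(k^3/27 + 4) + 2)^(1/3) + 3*sqrt(3)*I*(sqrt(k^3/27 + 4) + 2)^(1/3))/6) + C3*exp(c*(4*k/((1 + sqrt(3)*I)*(sqrt(k^3/27 + 4) + 2)^(1/3)) - 3*(sqrt(k^3/27 + 4) + 2)^(1/3) - 3*sqrt(3)*I*(sqrt(k^3/27 + 4) + 2)^(1/3))/6) + sqrt(3)*c^2/4 + sqrt(3)*c*k/8 + sqrt(3)*k^2/32


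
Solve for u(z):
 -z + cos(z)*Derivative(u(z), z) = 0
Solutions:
 u(z) = C1 + Integral(z/cos(z), z)


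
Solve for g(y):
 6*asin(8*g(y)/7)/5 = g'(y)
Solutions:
 Integral(1/asin(8*_y/7), (_y, g(y))) = C1 + 6*y/5


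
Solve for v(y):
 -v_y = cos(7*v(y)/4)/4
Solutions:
 y/4 - 2*log(sin(7*v(y)/4) - 1)/7 + 2*log(sin(7*v(y)/4) + 1)/7 = C1


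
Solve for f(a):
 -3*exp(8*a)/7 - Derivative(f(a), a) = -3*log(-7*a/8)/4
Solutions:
 f(a) = C1 + 3*a*log(-a)/4 + 3*a*(-3*log(2) - 1 + log(7))/4 - 3*exp(8*a)/56


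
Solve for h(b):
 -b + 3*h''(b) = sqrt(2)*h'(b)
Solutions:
 h(b) = C1 + C2*exp(sqrt(2)*b/3) - sqrt(2)*b^2/4 - 3*b/2


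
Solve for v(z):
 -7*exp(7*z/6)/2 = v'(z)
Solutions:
 v(z) = C1 - 3*exp(7*z/6)


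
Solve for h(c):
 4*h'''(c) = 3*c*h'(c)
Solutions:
 h(c) = C1 + Integral(C2*airyai(6^(1/3)*c/2) + C3*airybi(6^(1/3)*c/2), c)


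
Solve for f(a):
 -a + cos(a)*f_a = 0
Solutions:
 f(a) = C1 + Integral(a/cos(a), a)


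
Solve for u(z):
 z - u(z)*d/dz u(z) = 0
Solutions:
 u(z) = -sqrt(C1 + z^2)
 u(z) = sqrt(C1 + z^2)


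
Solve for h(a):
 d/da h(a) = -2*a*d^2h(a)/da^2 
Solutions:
 h(a) = C1 + C2*sqrt(a)


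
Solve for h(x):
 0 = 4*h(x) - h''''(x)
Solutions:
 h(x) = C1*exp(-sqrt(2)*x) + C2*exp(sqrt(2)*x) + C3*sin(sqrt(2)*x) + C4*cos(sqrt(2)*x)


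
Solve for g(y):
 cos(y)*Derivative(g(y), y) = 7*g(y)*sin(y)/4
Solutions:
 g(y) = C1/cos(y)^(7/4)


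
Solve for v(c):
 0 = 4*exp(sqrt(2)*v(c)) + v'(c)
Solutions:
 v(c) = sqrt(2)*(2*log(1/(C1 + 4*c)) - log(2))/4


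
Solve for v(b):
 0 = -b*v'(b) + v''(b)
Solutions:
 v(b) = C1 + C2*erfi(sqrt(2)*b/2)


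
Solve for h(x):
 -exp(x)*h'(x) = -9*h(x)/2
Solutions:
 h(x) = C1*exp(-9*exp(-x)/2)


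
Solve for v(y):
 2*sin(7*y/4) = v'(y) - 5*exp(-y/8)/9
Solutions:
 v(y) = C1 - 8*cos(7*y/4)/7 - 40*exp(-y/8)/9


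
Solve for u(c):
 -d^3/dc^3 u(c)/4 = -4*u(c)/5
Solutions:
 u(c) = C3*exp(2*2^(1/3)*5^(2/3)*c/5) + (C1*sin(2^(1/3)*sqrt(3)*5^(2/3)*c/5) + C2*cos(2^(1/3)*sqrt(3)*5^(2/3)*c/5))*exp(-2^(1/3)*5^(2/3)*c/5)


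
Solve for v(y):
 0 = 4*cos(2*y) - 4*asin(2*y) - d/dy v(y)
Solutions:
 v(y) = C1 - 4*y*asin(2*y) - 2*sqrt(1 - 4*y^2) + 2*sin(2*y)


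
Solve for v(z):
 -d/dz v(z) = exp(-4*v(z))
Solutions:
 v(z) = log(-I*(C1 - 4*z)^(1/4))
 v(z) = log(I*(C1 - 4*z)^(1/4))
 v(z) = log(-(C1 - 4*z)^(1/4))
 v(z) = log(C1 - 4*z)/4


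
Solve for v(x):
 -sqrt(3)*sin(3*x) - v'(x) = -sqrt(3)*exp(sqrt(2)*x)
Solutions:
 v(x) = C1 + sqrt(6)*exp(sqrt(2)*x)/2 + sqrt(3)*cos(3*x)/3


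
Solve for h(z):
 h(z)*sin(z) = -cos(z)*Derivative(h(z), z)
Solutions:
 h(z) = C1*cos(z)


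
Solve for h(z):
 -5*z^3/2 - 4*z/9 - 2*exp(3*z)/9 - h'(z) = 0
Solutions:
 h(z) = C1 - 5*z^4/8 - 2*z^2/9 - 2*exp(3*z)/27


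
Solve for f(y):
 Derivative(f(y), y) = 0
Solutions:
 f(y) = C1


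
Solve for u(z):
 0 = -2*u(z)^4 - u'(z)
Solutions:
 u(z) = (-3^(2/3) - 3*3^(1/6)*I)*(1/(C1 + 2*z))^(1/3)/6
 u(z) = (-3^(2/3) + 3*3^(1/6)*I)*(1/(C1 + 2*z))^(1/3)/6
 u(z) = (1/(C1 + 6*z))^(1/3)


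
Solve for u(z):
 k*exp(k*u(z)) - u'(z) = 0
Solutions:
 u(z) = Piecewise((log(-1/(C1*k + k^2*z))/k, Ne(k, 0)), (nan, True))
 u(z) = Piecewise((C1 + k*z, Eq(k, 0)), (nan, True))


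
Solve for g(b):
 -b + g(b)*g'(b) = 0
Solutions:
 g(b) = -sqrt(C1 + b^2)
 g(b) = sqrt(C1 + b^2)


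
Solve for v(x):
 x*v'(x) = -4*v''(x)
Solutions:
 v(x) = C1 + C2*erf(sqrt(2)*x/4)


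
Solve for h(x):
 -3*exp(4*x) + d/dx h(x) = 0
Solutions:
 h(x) = C1 + 3*exp(4*x)/4


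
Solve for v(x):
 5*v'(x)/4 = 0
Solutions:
 v(x) = C1


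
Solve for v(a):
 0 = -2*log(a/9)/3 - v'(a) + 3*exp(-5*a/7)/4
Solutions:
 v(a) = C1 - 2*a*log(a)/3 + 2*a*(1 + 2*log(3))/3 - 21*exp(-5*a/7)/20


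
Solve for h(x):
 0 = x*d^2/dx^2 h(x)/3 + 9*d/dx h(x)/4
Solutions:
 h(x) = C1 + C2/x^(23/4)


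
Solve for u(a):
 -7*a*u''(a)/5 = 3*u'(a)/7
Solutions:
 u(a) = C1 + C2*a^(34/49)


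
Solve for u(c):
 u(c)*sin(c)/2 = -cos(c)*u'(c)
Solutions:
 u(c) = C1*sqrt(cos(c))


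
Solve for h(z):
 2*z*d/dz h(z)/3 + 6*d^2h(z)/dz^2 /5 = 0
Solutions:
 h(z) = C1 + C2*erf(sqrt(10)*z/6)


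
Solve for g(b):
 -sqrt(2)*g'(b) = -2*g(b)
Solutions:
 g(b) = C1*exp(sqrt(2)*b)


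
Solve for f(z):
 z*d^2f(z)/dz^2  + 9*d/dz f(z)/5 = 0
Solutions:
 f(z) = C1 + C2/z^(4/5)


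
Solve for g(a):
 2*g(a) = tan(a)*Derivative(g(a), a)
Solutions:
 g(a) = C1*sin(a)^2


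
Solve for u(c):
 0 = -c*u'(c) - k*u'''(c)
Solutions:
 u(c) = C1 + Integral(C2*airyai(c*(-1/k)^(1/3)) + C3*airybi(c*(-1/k)^(1/3)), c)


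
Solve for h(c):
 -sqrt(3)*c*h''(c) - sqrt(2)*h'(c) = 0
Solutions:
 h(c) = C1 + C2*c^(1 - sqrt(6)/3)


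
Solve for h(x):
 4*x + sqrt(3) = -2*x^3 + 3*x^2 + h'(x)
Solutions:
 h(x) = C1 + x^4/2 - x^3 + 2*x^2 + sqrt(3)*x


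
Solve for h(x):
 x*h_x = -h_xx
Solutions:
 h(x) = C1 + C2*erf(sqrt(2)*x/2)


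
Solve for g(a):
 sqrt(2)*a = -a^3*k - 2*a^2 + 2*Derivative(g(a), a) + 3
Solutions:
 g(a) = C1 + a^4*k/8 + a^3/3 + sqrt(2)*a^2/4 - 3*a/2


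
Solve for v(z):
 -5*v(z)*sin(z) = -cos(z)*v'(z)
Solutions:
 v(z) = C1/cos(z)^5


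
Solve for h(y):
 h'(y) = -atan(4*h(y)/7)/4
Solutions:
 Integral(1/atan(4*_y/7), (_y, h(y))) = C1 - y/4


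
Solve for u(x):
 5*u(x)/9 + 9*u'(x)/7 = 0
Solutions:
 u(x) = C1*exp(-35*x/81)


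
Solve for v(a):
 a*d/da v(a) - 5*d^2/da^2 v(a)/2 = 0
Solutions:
 v(a) = C1 + C2*erfi(sqrt(5)*a/5)


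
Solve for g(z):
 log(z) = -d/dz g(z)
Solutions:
 g(z) = C1 - z*log(z) + z


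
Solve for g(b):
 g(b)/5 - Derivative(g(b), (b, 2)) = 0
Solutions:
 g(b) = C1*exp(-sqrt(5)*b/5) + C2*exp(sqrt(5)*b/5)


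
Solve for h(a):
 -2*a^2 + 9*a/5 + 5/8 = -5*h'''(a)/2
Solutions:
 h(a) = C1 + C2*a + C3*a^2 + a^5/75 - 3*a^4/100 - a^3/24


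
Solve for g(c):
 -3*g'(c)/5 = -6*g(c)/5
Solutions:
 g(c) = C1*exp(2*c)


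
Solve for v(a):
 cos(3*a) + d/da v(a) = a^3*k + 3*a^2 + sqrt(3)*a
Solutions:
 v(a) = C1 + a^4*k/4 + a^3 + sqrt(3)*a^2/2 - sin(3*a)/3


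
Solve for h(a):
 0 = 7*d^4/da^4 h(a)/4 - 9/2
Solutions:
 h(a) = C1 + C2*a + C3*a^2 + C4*a^3 + 3*a^4/28


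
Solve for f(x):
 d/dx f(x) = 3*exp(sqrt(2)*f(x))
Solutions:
 f(x) = sqrt(2)*(2*log(-1/(C1 + 3*x)) - log(2))/4


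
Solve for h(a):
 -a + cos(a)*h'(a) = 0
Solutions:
 h(a) = C1 + Integral(a/cos(a), a)


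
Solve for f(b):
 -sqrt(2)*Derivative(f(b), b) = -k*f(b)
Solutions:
 f(b) = C1*exp(sqrt(2)*b*k/2)


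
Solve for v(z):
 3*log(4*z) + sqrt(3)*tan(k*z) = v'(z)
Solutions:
 v(z) = C1 + 3*z*log(z) - 3*z + 6*z*log(2) + sqrt(3)*Piecewise((-log(cos(k*z))/k, Ne(k, 0)), (0, True))


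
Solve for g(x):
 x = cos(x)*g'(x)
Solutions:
 g(x) = C1 + Integral(x/cos(x), x)


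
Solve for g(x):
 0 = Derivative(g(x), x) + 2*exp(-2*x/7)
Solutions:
 g(x) = C1 + 7*exp(-2*x/7)


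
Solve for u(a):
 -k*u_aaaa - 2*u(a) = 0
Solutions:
 u(a) = C1*exp(-2^(1/4)*a*(-1/k)^(1/4)) + C2*exp(2^(1/4)*a*(-1/k)^(1/4)) + C3*exp(-2^(1/4)*I*a*(-1/k)^(1/4)) + C4*exp(2^(1/4)*I*a*(-1/k)^(1/4))


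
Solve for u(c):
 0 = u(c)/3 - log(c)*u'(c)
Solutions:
 u(c) = C1*exp(li(c)/3)


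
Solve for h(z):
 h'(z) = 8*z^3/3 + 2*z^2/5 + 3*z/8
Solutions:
 h(z) = C1 + 2*z^4/3 + 2*z^3/15 + 3*z^2/16


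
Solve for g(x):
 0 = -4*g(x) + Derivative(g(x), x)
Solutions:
 g(x) = C1*exp(4*x)


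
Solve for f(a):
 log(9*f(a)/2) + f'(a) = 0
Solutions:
 -Integral(1/(-log(_y) - 2*log(3) + log(2)), (_y, f(a))) = C1 - a


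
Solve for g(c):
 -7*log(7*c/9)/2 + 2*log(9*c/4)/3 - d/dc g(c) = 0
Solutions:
 g(c) = C1 - 17*c*log(c)/6 - 7*c*log(7)/2 - 4*c*log(2)/3 + 17*c/6 + 25*c*log(3)/3


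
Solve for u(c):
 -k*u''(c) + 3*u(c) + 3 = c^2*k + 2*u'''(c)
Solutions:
 u(c) = C1*exp(-c*(k^2/(k^3 + sqrt(-k^6 + (k^3 - 162)^2) - 162)^(1/3) + k + (k^3 + sqrt(-k^6 + (k^3 - 162)^2) - 162)^(1/3))/6) + C2*exp(c*(-4*k^2/((-1 + sqrt(3)*I)*(k^3 + sqrt(-k^6 + (k^3 - 162)^2) - 162)^(1/3)) - 2*k + (k^3 + sqrt(-k^6 + (k^3 - 162)^2) - 162)^(1/3) - sqrt(3)*I*(k^3 + sqrt(-k^6 + (k^3 - 162)^2) - 162)^(1/3))/12) + C3*exp(c*(4*k^2/((1 + sqrt(3)*I)*(k^3 + sqrt(-k^6 + (k^3 - 162)^2) - 162)^(1/3)) - 2*k + (k^3 + sqrt(-k^6 + (k^3 - 162)^2) - 162)^(1/3) + sqrt(3)*I*(k^3 + sqrt(-k^6 + (k^3 - 162)^2) - 162)^(1/3))/12) + c^2*k/3 + 2*k^2/9 - 1


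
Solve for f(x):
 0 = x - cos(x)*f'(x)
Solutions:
 f(x) = C1 + Integral(x/cos(x), x)


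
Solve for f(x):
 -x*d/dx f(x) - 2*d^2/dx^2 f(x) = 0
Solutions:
 f(x) = C1 + C2*erf(x/2)


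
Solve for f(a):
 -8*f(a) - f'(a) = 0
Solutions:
 f(a) = C1*exp(-8*a)


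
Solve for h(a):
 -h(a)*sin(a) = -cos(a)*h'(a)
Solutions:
 h(a) = C1/cos(a)


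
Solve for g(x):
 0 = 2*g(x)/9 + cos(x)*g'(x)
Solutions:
 g(x) = C1*(sin(x) - 1)^(1/9)/(sin(x) + 1)^(1/9)


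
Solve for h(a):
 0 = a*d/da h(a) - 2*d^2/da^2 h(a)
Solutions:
 h(a) = C1 + C2*erfi(a/2)


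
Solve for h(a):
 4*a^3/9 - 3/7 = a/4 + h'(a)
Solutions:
 h(a) = C1 + a^4/9 - a^2/8 - 3*a/7


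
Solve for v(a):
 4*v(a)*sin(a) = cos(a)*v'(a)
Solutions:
 v(a) = C1/cos(a)^4


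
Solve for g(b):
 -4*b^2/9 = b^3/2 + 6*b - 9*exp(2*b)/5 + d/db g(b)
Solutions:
 g(b) = C1 - b^4/8 - 4*b^3/27 - 3*b^2 + 9*exp(2*b)/10


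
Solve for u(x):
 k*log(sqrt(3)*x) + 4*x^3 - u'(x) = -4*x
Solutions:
 u(x) = C1 + k*x*log(x) - k*x + k*x*log(3)/2 + x^4 + 2*x^2


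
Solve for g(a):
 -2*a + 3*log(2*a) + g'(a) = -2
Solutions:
 g(a) = C1 + a^2 - 3*a*log(a) - a*log(8) + a


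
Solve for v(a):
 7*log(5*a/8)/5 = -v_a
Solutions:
 v(a) = C1 - 7*a*log(a)/5 - 7*a*log(5)/5 + 7*a/5 + 21*a*log(2)/5


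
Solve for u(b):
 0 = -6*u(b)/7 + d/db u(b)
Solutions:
 u(b) = C1*exp(6*b/7)


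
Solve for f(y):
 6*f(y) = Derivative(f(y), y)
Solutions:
 f(y) = C1*exp(6*y)


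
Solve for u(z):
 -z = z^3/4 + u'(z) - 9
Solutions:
 u(z) = C1 - z^4/16 - z^2/2 + 9*z


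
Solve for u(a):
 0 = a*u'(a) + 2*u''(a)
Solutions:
 u(a) = C1 + C2*erf(a/2)


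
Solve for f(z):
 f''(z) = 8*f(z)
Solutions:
 f(z) = C1*exp(-2*sqrt(2)*z) + C2*exp(2*sqrt(2)*z)


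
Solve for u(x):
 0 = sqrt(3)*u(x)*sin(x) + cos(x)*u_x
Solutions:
 u(x) = C1*cos(x)^(sqrt(3))


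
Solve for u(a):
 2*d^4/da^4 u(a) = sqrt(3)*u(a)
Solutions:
 u(a) = C1*exp(-2^(3/4)*3^(1/8)*a/2) + C2*exp(2^(3/4)*3^(1/8)*a/2) + C3*sin(2^(3/4)*3^(1/8)*a/2) + C4*cos(2^(3/4)*3^(1/8)*a/2)


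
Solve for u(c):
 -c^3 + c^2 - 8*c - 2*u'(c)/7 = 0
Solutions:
 u(c) = C1 - 7*c^4/8 + 7*c^3/6 - 14*c^2


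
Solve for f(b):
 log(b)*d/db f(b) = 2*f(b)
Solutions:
 f(b) = C1*exp(2*li(b))


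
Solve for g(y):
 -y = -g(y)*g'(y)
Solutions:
 g(y) = -sqrt(C1 + y^2)
 g(y) = sqrt(C1 + y^2)


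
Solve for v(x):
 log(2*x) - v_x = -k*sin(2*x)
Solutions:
 v(x) = C1 - k*cos(2*x)/2 + x*log(x) - x + x*log(2)


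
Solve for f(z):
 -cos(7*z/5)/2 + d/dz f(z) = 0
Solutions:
 f(z) = C1 + 5*sin(7*z/5)/14


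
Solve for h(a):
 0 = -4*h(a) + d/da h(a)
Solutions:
 h(a) = C1*exp(4*a)


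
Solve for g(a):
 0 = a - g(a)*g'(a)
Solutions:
 g(a) = -sqrt(C1 + a^2)
 g(a) = sqrt(C1 + a^2)


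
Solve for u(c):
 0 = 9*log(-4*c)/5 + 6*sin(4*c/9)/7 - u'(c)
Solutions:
 u(c) = C1 + 9*c*log(-c)/5 - 9*c/5 + 18*c*log(2)/5 - 27*cos(4*c/9)/14


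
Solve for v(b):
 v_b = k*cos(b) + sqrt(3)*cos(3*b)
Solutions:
 v(b) = C1 + k*sin(b) + sqrt(3)*sin(3*b)/3


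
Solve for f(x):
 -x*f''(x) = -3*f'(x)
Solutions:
 f(x) = C1 + C2*x^4


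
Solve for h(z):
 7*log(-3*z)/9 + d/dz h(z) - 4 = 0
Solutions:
 h(z) = C1 - 7*z*log(-z)/9 + z*(43 - 7*log(3))/9


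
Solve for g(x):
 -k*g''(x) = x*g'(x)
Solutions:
 g(x) = C1 + C2*sqrt(k)*erf(sqrt(2)*x*sqrt(1/k)/2)


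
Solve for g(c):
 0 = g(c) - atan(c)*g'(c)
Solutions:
 g(c) = C1*exp(Integral(1/atan(c), c))


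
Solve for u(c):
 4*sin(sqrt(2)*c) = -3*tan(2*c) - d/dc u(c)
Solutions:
 u(c) = C1 + 3*log(cos(2*c))/2 + 2*sqrt(2)*cos(sqrt(2)*c)


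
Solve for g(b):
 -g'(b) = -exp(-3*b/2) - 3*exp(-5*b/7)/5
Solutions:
 g(b) = C1 - 2*exp(-3*b/2)/3 - 21*exp(-5*b/7)/25


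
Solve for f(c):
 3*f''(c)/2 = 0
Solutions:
 f(c) = C1 + C2*c


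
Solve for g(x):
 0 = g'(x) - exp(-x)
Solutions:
 g(x) = C1 - exp(-x)


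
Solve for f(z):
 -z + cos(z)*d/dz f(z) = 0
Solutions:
 f(z) = C1 + Integral(z/cos(z), z)


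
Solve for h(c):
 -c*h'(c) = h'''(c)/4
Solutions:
 h(c) = C1 + Integral(C2*airyai(-2^(2/3)*c) + C3*airybi(-2^(2/3)*c), c)


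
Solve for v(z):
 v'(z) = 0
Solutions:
 v(z) = C1


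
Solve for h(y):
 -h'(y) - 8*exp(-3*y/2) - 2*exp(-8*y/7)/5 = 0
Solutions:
 h(y) = C1 + 16*exp(-3*y/2)/3 + 7*exp(-8*y/7)/20


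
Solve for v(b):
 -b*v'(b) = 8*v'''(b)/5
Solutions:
 v(b) = C1 + Integral(C2*airyai(-5^(1/3)*b/2) + C3*airybi(-5^(1/3)*b/2), b)


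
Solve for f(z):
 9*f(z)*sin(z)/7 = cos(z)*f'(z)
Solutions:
 f(z) = C1/cos(z)^(9/7)


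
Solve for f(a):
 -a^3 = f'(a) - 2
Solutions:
 f(a) = C1 - a^4/4 + 2*a


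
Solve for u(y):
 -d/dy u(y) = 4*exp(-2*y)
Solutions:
 u(y) = C1 + 2*exp(-2*y)


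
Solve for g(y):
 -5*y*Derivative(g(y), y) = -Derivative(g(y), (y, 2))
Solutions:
 g(y) = C1 + C2*erfi(sqrt(10)*y/2)


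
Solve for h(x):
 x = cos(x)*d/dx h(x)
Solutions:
 h(x) = C1 + Integral(x/cos(x), x)


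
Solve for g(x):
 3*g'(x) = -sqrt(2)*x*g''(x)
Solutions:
 g(x) = C1 + C2*x^(1 - 3*sqrt(2)/2)


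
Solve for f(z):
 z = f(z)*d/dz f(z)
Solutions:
 f(z) = -sqrt(C1 + z^2)
 f(z) = sqrt(C1 + z^2)


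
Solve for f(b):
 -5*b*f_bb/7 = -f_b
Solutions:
 f(b) = C1 + C2*b^(12/5)


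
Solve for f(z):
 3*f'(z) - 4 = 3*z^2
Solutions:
 f(z) = C1 + z^3/3 + 4*z/3


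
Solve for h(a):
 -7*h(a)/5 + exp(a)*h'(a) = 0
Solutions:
 h(a) = C1*exp(-7*exp(-a)/5)


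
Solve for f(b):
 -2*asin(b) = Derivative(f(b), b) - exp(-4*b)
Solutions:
 f(b) = C1 - 2*b*asin(b) - 2*sqrt(1 - b^2) - exp(-4*b)/4


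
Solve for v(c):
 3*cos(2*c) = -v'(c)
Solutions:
 v(c) = C1 - 3*sin(2*c)/2


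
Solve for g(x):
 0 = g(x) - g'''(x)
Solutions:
 g(x) = C3*exp(x) + (C1*sin(sqrt(3)*x/2) + C2*cos(sqrt(3)*x/2))*exp(-x/2)


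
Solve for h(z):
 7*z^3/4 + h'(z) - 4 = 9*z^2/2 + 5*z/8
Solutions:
 h(z) = C1 - 7*z^4/16 + 3*z^3/2 + 5*z^2/16 + 4*z


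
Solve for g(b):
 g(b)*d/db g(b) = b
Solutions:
 g(b) = -sqrt(C1 + b^2)
 g(b) = sqrt(C1 + b^2)


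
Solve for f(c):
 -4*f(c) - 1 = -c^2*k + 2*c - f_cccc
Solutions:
 f(c) = C1*exp(-sqrt(2)*c) + C2*exp(sqrt(2)*c) + C3*sin(sqrt(2)*c) + C4*cos(sqrt(2)*c) + c^2*k/4 - c/2 - 1/4


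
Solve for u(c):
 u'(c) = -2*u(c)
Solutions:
 u(c) = C1*exp(-2*c)


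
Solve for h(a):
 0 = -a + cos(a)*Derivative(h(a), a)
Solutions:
 h(a) = C1 + Integral(a/cos(a), a)


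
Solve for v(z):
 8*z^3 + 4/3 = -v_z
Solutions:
 v(z) = C1 - 2*z^4 - 4*z/3


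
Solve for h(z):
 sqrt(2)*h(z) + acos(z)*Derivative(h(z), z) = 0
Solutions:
 h(z) = C1*exp(-sqrt(2)*Integral(1/acos(z), z))


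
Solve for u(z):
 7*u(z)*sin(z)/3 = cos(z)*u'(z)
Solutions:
 u(z) = C1/cos(z)^(7/3)


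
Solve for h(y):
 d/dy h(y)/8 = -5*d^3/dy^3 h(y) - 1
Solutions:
 h(y) = C1 + C2*sin(sqrt(10)*y/20) + C3*cos(sqrt(10)*y/20) - 8*y


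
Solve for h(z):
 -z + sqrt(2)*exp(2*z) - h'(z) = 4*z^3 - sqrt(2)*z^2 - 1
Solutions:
 h(z) = C1 - z^4 + sqrt(2)*z^3/3 - z^2/2 + z + sqrt(2)*exp(2*z)/2


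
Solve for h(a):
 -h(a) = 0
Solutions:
 h(a) = 0


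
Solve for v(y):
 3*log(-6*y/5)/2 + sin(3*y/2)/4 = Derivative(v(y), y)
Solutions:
 v(y) = C1 + 3*y*log(-y)/2 - 2*y*log(5) - 3*y/2 + y*log(30)/2 + y*log(6) - cos(3*y/2)/6


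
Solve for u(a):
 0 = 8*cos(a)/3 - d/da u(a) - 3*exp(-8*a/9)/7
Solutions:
 u(a) = C1 + 8*sin(a)/3 + 27*exp(-8*a/9)/56


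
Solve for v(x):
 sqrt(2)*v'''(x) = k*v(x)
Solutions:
 v(x) = C1*exp(2^(5/6)*k^(1/3)*x/2) + C2*exp(2^(5/6)*k^(1/3)*x*(-1 + sqrt(3)*I)/4) + C3*exp(-2^(5/6)*k^(1/3)*x*(1 + sqrt(3)*I)/4)


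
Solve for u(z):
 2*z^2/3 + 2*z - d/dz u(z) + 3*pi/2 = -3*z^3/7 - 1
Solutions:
 u(z) = C1 + 3*z^4/28 + 2*z^3/9 + z^2 + z + 3*pi*z/2


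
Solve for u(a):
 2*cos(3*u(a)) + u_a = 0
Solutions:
 u(a) = -asin((C1 + exp(12*a))/(C1 - exp(12*a)))/3 + pi/3
 u(a) = asin((C1 + exp(12*a))/(C1 - exp(12*a)))/3


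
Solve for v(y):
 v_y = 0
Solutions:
 v(y) = C1


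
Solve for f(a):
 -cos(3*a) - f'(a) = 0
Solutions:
 f(a) = C1 - sin(3*a)/3


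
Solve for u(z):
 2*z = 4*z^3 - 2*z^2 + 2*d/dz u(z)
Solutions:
 u(z) = C1 - z^4/2 + z^3/3 + z^2/2


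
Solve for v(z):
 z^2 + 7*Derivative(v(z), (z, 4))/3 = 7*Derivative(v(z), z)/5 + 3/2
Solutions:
 v(z) = C1 + C4*exp(3^(1/3)*5^(2/3)*z/5) + 5*z^3/21 - 15*z/14 + (C2*sin(3^(5/6)*5^(2/3)*z/10) + C3*cos(3^(5/6)*5^(2/3)*z/10))*exp(-3^(1/3)*5^(2/3)*z/10)


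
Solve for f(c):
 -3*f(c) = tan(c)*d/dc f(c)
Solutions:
 f(c) = C1/sin(c)^3


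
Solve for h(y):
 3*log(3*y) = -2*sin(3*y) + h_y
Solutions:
 h(y) = C1 + 3*y*log(y) - 3*y + 3*y*log(3) - 2*cos(3*y)/3


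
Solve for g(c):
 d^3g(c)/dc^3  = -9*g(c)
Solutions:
 g(c) = C3*exp(-3^(2/3)*c) + (C1*sin(3*3^(1/6)*c/2) + C2*cos(3*3^(1/6)*c/2))*exp(3^(2/3)*c/2)


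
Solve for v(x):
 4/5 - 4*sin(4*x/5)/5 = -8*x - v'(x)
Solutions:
 v(x) = C1 - 4*x^2 - 4*x/5 - cos(4*x/5)


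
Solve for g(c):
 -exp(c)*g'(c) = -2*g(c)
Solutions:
 g(c) = C1*exp(-2*exp(-c))


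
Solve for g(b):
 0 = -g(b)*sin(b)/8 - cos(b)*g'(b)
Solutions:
 g(b) = C1*cos(b)^(1/8)


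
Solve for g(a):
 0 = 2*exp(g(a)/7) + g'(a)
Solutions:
 g(a) = 7*log(1/(C1 + 2*a)) + 7*log(7)


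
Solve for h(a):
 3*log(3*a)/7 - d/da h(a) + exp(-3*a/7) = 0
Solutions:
 h(a) = C1 + 3*a*log(a)/7 + 3*a*(-1 + log(3))/7 - 7*exp(-3*a/7)/3


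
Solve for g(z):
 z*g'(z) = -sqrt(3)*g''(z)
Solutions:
 g(z) = C1 + C2*erf(sqrt(2)*3^(3/4)*z/6)


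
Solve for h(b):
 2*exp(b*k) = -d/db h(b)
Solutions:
 h(b) = C1 - 2*exp(b*k)/k


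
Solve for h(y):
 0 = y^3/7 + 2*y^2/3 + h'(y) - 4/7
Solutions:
 h(y) = C1 - y^4/28 - 2*y^3/9 + 4*y/7


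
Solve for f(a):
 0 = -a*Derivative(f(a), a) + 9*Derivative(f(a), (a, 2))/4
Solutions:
 f(a) = C1 + C2*erfi(sqrt(2)*a/3)


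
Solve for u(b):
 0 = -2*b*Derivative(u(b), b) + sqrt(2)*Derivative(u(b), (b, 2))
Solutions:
 u(b) = C1 + C2*erfi(2^(3/4)*b/2)


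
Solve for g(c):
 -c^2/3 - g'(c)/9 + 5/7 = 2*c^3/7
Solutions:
 g(c) = C1 - 9*c^4/14 - c^3 + 45*c/7


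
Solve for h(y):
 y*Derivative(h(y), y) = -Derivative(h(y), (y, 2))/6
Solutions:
 h(y) = C1 + C2*erf(sqrt(3)*y)


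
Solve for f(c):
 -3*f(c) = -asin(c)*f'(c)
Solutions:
 f(c) = C1*exp(3*Integral(1/asin(c), c))


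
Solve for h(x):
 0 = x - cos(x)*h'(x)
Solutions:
 h(x) = C1 + Integral(x/cos(x), x)


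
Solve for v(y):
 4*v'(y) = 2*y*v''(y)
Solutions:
 v(y) = C1 + C2*y^3


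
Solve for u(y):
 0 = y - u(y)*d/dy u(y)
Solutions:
 u(y) = -sqrt(C1 + y^2)
 u(y) = sqrt(C1 + y^2)


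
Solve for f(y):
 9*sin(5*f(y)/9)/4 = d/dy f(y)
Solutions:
 -9*y/4 + 9*log(cos(5*f(y)/9) - 1)/10 - 9*log(cos(5*f(y)/9) + 1)/10 = C1


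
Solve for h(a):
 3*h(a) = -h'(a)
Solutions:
 h(a) = C1*exp(-3*a)


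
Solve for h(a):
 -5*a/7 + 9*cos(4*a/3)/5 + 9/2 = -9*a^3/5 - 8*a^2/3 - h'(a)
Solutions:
 h(a) = C1 - 9*a^4/20 - 8*a^3/9 + 5*a^2/14 - 9*a/2 - 27*sin(4*a/3)/20


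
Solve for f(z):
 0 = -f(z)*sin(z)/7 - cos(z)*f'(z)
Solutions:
 f(z) = C1*cos(z)^(1/7)


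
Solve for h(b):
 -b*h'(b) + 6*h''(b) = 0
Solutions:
 h(b) = C1 + C2*erfi(sqrt(3)*b/6)


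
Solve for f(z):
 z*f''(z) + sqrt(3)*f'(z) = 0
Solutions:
 f(z) = C1 + C2*z^(1 - sqrt(3))


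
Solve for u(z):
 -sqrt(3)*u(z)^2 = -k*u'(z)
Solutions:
 u(z) = -k/(C1*k + sqrt(3)*z)


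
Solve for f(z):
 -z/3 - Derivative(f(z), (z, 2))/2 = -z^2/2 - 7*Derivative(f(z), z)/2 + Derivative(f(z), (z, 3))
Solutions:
 f(z) = C1 + C2*exp(z*(-1 + sqrt(57))/4) + C3*exp(-z*(1 + sqrt(57))/4) - z^3/21 + 4*z^2/147 - 76*z/1029


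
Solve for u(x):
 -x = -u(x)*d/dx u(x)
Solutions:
 u(x) = -sqrt(C1 + x^2)
 u(x) = sqrt(C1 + x^2)


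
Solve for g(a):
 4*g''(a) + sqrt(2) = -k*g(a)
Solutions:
 g(a) = C1*exp(-a*sqrt(-k)/2) + C2*exp(a*sqrt(-k)/2) - sqrt(2)/k


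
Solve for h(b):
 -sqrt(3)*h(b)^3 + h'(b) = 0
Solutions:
 h(b) = -sqrt(2)*sqrt(-1/(C1 + sqrt(3)*b))/2
 h(b) = sqrt(2)*sqrt(-1/(C1 + sqrt(3)*b))/2


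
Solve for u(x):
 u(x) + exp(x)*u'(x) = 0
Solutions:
 u(x) = C1*exp(exp(-x))


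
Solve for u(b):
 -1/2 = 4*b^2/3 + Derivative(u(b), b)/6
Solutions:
 u(b) = C1 - 8*b^3/3 - 3*b


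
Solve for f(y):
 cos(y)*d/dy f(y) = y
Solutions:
 f(y) = C1 + Integral(y/cos(y), y)


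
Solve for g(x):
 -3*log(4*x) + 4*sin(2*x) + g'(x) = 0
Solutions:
 g(x) = C1 + 3*x*log(x) - 3*x + 6*x*log(2) + 2*cos(2*x)


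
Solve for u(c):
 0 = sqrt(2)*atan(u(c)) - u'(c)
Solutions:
 Integral(1/atan(_y), (_y, u(c))) = C1 + sqrt(2)*c


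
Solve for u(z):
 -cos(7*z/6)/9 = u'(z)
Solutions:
 u(z) = C1 - 2*sin(7*z/6)/21


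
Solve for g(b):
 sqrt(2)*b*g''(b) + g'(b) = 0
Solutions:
 g(b) = C1 + C2*b^(1 - sqrt(2)/2)


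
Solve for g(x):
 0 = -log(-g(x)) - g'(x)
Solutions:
 -li(-g(x)) = C1 - x


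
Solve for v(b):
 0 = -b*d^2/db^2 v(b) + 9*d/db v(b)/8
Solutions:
 v(b) = C1 + C2*b^(17/8)


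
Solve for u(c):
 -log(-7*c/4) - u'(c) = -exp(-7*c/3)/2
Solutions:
 u(c) = C1 - c*log(-c) + c*(-log(7) + 1 + 2*log(2)) - 3*exp(-7*c/3)/14


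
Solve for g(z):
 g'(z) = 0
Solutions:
 g(z) = C1


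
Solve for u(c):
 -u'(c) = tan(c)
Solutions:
 u(c) = C1 + log(cos(c))


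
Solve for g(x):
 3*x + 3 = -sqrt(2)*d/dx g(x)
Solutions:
 g(x) = C1 - 3*sqrt(2)*x^2/4 - 3*sqrt(2)*x/2


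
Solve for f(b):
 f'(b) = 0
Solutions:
 f(b) = C1


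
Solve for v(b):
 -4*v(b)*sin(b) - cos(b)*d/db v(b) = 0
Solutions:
 v(b) = C1*cos(b)^4


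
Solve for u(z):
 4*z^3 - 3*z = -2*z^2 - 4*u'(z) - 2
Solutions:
 u(z) = C1 - z^4/4 - z^3/6 + 3*z^2/8 - z/2


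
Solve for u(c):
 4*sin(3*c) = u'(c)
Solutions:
 u(c) = C1 - 4*cos(3*c)/3


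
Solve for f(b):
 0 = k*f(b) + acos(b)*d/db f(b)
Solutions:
 f(b) = C1*exp(-k*Integral(1/acos(b), b))


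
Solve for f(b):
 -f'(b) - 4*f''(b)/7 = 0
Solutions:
 f(b) = C1 + C2*exp(-7*b/4)


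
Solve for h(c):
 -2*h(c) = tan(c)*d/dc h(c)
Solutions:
 h(c) = C1/sin(c)^2


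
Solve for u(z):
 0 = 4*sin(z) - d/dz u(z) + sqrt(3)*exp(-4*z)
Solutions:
 u(z) = C1 - 4*cos(z) - sqrt(3)*exp(-4*z)/4


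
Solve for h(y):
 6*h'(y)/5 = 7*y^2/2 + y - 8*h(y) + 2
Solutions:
 h(y) = C1*exp(-20*y/3) + 7*y^2/16 - y/160 + 803/3200


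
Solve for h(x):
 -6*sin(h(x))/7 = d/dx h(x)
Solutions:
 6*x/7 + log(cos(h(x)) - 1)/2 - log(cos(h(x)) + 1)/2 = C1


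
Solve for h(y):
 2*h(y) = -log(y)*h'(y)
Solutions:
 h(y) = C1*exp(-2*li(y))


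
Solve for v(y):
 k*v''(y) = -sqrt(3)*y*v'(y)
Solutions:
 v(y) = C1 + C2*sqrt(k)*erf(sqrt(2)*3^(1/4)*y*sqrt(1/k)/2)


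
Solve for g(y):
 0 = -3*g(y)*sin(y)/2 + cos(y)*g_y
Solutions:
 g(y) = C1/cos(y)^(3/2)


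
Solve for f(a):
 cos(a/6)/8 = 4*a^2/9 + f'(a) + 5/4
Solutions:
 f(a) = C1 - 4*a^3/27 - 5*a/4 + 3*sin(a/6)/4


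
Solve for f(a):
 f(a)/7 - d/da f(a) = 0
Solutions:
 f(a) = C1*exp(a/7)


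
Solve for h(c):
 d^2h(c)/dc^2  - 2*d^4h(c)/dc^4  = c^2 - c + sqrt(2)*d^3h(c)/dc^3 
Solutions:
 h(c) = C1 + C2*c + C3*exp(c*(-sqrt(2) + sqrt(10))/4) + C4*exp(-c*(sqrt(2) + sqrt(10))/4) + c^4/12 + c^3*(-1 + 2*sqrt(2))/6 + c^2*(4 - sqrt(2)/2)


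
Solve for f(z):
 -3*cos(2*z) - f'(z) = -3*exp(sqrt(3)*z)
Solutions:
 f(z) = C1 + sqrt(3)*exp(sqrt(3)*z) - 3*sin(2*z)/2


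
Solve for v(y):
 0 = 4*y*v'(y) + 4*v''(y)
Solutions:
 v(y) = C1 + C2*erf(sqrt(2)*y/2)


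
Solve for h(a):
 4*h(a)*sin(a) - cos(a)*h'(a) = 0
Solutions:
 h(a) = C1/cos(a)^4


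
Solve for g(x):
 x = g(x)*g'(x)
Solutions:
 g(x) = -sqrt(C1 + x^2)
 g(x) = sqrt(C1 + x^2)


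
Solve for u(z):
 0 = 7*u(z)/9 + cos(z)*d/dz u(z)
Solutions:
 u(z) = C1*(sin(z) - 1)^(7/18)/(sin(z) + 1)^(7/18)


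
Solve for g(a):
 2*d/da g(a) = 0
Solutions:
 g(a) = C1


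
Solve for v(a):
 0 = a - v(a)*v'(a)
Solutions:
 v(a) = -sqrt(C1 + a^2)
 v(a) = sqrt(C1 + a^2)


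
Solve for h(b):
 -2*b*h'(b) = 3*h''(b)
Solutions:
 h(b) = C1 + C2*erf(sqrt(3)*b/3)


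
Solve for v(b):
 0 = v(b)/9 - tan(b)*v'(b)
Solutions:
 v(b) = C1*sin(b)^(1/9)


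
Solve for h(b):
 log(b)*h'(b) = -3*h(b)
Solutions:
 h(b) = C1*exp(-3*li(b))


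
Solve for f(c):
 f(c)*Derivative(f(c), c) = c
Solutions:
 f(c) = -sqrt(C1 + c^2)
 f(c) = sqrt(C1 + c^2)


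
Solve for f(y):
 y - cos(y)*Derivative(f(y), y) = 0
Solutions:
 f(y) = C1 + Integral(y/cos(y), y)


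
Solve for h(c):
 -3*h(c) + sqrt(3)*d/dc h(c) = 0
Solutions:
 h(c) = C1*exp(sqrt(3)*c)


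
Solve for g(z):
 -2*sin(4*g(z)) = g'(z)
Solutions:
 g(z) = -acos((-C1 - exp(16*z))/(C1 - exp(16*z)))/4 + pi/2
 g(z) = acos((-C1 - exp(16*z))/(C1 - exp(16*z)))/4


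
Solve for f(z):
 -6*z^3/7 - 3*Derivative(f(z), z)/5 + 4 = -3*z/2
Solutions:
 f(z) = C1 - 5*z^4/14 + 5*z^2/4 + 20*z/3


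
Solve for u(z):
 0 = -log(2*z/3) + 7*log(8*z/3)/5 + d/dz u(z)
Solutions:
 u(z) = C1 - 2*z*log(z)/5 - 16*z*log(2)/5 + 2*z/5 + 2*z*log(3)/5


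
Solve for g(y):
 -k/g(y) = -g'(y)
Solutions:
 g(y) = -sqrt(C1 + 2*k*y)
 g(y) = sqrt(C1 + 2*k*y)


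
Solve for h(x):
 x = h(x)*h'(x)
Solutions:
 h(x) = -sqrt(C1 + x^2)
 h(x) = sqrt(C1 + x^2)


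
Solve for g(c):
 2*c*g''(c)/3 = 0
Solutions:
 g(c) = C1 + C2*c


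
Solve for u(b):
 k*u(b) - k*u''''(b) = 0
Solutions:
 u(b) = C1*exp(-b) + C2*exp(b) + C3*sin(b) + C4*cos(b)


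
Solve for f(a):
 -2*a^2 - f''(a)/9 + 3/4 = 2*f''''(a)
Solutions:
 f(a) = C1 + C2*a + C3*sin(sqrt(2)*a/6) + C4*cos(sqrt(2)*a/6) - 3*a^4/2 + 2619*a^2/8


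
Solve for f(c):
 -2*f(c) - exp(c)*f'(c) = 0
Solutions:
 f(c) = C1*exp(2*exp(-c))


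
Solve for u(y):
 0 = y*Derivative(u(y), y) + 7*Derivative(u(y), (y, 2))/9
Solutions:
 u(y) = C1 + C2*erf(3*sqrt(14)*y/14)


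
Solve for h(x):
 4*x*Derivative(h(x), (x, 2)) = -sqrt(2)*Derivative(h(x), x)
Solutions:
 h(x) = C1 + C2*x^(1 - sqrt(2)/4)


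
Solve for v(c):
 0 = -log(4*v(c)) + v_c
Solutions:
 -Integral(1/(log(_y) + 2*log(2)), (_y, v(c))) = C1 - c


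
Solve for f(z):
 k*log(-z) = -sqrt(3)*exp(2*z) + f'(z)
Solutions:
 f(z) = C1 + k*z*log(-z) - k*z + sqrt(3)*exp(2*z)/2


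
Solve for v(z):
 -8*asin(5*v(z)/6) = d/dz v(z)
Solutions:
 Integral(1/asin(5*_y/6), (_y, v(z))) = C1 - 8*z


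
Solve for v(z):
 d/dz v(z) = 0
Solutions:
 v(z) = C1


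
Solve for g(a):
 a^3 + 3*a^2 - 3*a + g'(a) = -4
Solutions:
 g(a) = C1 - a^4/4 - a^3 + 3*a^2/2 - 4*a


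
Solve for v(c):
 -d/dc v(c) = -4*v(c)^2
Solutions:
 v(c) = -1/(C1 + 4*c)


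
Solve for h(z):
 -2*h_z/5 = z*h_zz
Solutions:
 h(z) = C1 + C2*z^(3/5)


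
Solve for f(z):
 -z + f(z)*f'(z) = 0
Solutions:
 f(z) = -sqrt(C1 + z^2)
 f(z) = sqrt(C1 + z^2)


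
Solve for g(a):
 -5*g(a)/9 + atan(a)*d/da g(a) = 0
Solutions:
 g(a) = C1*exp(5*Integral(1/atan(a), a)/9)


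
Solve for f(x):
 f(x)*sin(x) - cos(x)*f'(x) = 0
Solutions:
 f(x) = C1/cos(x)


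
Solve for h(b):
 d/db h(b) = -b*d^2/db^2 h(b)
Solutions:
 h(b) = C1 + C2*log(b)


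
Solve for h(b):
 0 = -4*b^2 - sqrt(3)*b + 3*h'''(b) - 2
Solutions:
 h(b) = C1 + C2*b + C3*b^2 + b^5/45 + sqrt(3)*b^4/72 + b^3/9


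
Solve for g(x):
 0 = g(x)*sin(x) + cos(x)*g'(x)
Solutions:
 g(x) = C1*cos(x)


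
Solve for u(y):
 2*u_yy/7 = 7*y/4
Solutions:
 u(y) = C1 + C2*y + 49*y^3/48


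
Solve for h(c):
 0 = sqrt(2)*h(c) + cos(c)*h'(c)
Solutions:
 h(c) = C1*(sin(c) - 1)^(sqrt(2)/2)/(sin(c) + 1)^(sqrt(2)/2)


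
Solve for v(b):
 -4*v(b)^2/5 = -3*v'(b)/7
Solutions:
 v(b) = -15/(C1 + 28*b)


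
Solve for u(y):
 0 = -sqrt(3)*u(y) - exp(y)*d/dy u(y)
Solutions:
 u(y) = C1*exp(sqrt(3)*exp(-y))


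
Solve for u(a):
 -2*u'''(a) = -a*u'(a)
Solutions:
 u(a) = C1 + Integral(C2*airyai(2^(2/3)*a/2) + C3*airybi(2^(2/3)*a/2), a)


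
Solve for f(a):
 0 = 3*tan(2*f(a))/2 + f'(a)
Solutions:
 f(a) = -asin(C1*exp(-3*a))/2 + pi/2
 f(a) = asin(C1*exp(-3*a))/2


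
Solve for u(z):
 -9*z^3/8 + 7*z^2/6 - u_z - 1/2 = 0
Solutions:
 u(z) = C1 - 9*z^4/32 + 7*z^3/18 - z/2


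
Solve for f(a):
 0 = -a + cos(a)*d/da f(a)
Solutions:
 f(a) = C1 + Integral(a/cos(a), a)


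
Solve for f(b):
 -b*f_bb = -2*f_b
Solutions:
 f(b) = C1 + C2*b^3


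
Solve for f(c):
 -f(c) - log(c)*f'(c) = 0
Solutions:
 f(c) = C1*exp(-li(c))


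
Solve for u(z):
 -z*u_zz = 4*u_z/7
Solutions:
 u(z) = C1 + C2*z^(3/7)


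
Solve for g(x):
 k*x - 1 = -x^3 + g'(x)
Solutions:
 g(x) = C1 + k*x^2/2 + x^4/4 - x


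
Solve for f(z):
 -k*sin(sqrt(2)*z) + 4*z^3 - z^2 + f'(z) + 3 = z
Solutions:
 f(z) = C1 - sqrt(2)*k*cos(sqrt(2)*z)/2 - z^4 + z^3/3 + z^2/2 - 3*z


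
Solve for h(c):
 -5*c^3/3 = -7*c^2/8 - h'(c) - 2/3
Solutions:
 h(c) = C1 + 5*c^4/12 - 7*c^3/24 - 2*c/3


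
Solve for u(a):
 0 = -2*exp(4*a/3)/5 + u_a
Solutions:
 u(a) = C1 + 3*exp(4*a/3)/10
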